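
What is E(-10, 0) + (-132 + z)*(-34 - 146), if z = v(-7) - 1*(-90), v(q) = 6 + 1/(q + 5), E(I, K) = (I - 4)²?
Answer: 6766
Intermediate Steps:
E(I, K) = (-4 + I)²
v(q) = 6 + 1/(5 + q)
z = 191/2 (z = (31 + 6*(-7))/(5 - 7) - 1*(-90) = (31 - 42)/(-2) + 90 = -½*(-11) + 90 = 11/2 + 90 = 191/2 ≈ 95.500)
E(-10, 0) + (-132 + z)*(-34 - 146) = (-4 - 10)² + (-132 + 191/2)*(-34 - 146) = (-14)² - 73/2*(-180) = 196 + 6570 = 6766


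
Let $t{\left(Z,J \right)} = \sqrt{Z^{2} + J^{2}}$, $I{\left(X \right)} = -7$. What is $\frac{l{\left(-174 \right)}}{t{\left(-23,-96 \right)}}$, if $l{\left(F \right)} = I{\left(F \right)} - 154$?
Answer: $- \frac{161 \sqrt{9745}}{9745} \approx -1.6309$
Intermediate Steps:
$t{\left(Z,J \right)} = \sqrt{J^{2} + Z^{2}}$
$l{\left(F \right)} = -161$ ($l{\left(F \right)} = -7 - 154 = -161$)
$\frac{l{\left(-174 \right)}}{t{\left(-23,-96 \right)}} = - \frac{161}{\sqrt{\left(-96\right)^{2} + \left(-23\right)^{2}}} = - \frac{161}{\sqrt{9216 + 529}} = - \frac{161}{\sqrt{9745}} = - 161 \frac{\sqrt{9745}}{9745} = - \frac{161 \sqrt{9745}}{9745}$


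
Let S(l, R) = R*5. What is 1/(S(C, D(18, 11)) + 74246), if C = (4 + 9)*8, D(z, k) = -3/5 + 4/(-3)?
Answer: 3/222709 ≈ 1.3470e-5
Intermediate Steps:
D(z, k) = -29/15 (D(z, k) = -3*1/5 + 4*(-1/3) = -3/5 - 4/3 = -29/15)
C = 104 (C = 13*8 = 104)
S(l, R) = 5*R
1/(S(C, D(18, 11)) + 74246) = 1/(5*(-29/15) + 74246) = 1/(-29/3 + 74246) = 1/(222709/3) = 3/222709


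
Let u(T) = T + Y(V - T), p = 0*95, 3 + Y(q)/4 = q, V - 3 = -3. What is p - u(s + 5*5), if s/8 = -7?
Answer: -81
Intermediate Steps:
V = 0 (V = 3 - 3 = 0)
s = -56 (s = 8*(-7) = -56)
Y(q) = -12 + 4*q
p = 0
u(T) = -12 - 3*T (u(T) = T + (-12 + 4*(0 - T)) = T + (-12 + 4*(-T)) = T + (-12 - 4*T) = -12 - 3*T)
p - u(s + 5*5) = 0 - (-12 - 3*(-56 + 5*5)) = 0 - (-12 - 3*(-56 + 25)) = 0 - (-12 - 3*(-31)) = 0 - (-12 + 93) = 0 - 1*81 = 0 - 81 = -81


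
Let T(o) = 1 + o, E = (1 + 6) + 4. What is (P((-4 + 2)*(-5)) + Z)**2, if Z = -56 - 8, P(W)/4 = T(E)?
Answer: 256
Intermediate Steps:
E = 11 (E = 7 + 4 = 11)
P(W) = 48 (P(W) = 4*(1 + 11) = 4*12 = 48)
Z = -64
(P((-4 + 2)*(-5)) + Z)**2 = (48 - 64)**2 = (-16)**2 = 256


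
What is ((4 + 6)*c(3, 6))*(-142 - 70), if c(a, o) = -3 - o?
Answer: 19080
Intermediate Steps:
((4 + 6)*c(3, 6))*(-142 - 70) = ((4 + 6)*(-3 - 1*6))*(-142 - 70) = (10*(-3 - 6))*(-212) = (10*(-9))*(-212) = -90*(-212) = 19080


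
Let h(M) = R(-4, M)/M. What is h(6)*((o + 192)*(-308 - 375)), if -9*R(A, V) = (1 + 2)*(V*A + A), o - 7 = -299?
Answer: 956200/9 ≈ 1.0624e+5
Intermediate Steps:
o = -292 (o = 7 - 299 = -292)
R(A, V) = -A/3 - A*V/3 (R(A, V) = -(1 + 2)*(V*A + A)/9 = -(A*V + A)/3 = -(A + A*V)/3 = -(3*A + 3*A*V)/9 = -A/3 - A*V/3)
h(M) = (4/3 + 4*M/3)/M (h(M) = (-⅓*(-4)*(1 + M))/M = (4/3 + 4*M/3)/M)
h(6)*((o + 192)*(-308 - 375)) = ((4/3)*(1 + 6)/6)*((-292 + 192)*(-308 - 375)) = ((4/3)*(⅙)*7)*(-100*(-683)) = (14/9)*68300 = 956200/9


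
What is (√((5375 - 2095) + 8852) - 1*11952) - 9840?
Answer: -21792 + 6*√337 ≈ -21682.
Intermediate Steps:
(√((5375 - 2095) + 8852) - 1*11952) - 9840 = (√(3280 + 8852) - 11952) - 9840 = (√12132 - 11952) - 9840 = (6*√337 - 11952) - 9840 = (-11952 + 6*√337) - 9840 = -21792 + 6*√337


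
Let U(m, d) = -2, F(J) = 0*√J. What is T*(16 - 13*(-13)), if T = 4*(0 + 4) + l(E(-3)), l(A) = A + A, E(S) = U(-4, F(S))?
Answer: 2220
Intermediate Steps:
F(J) = 0
E(S) = -2
l(A) = 2*A
T = 12 (T = 4*(0 + 4) + 2*(-2) = 4*4 - 4 = 16 - 4 = 12)
T*(16 - 13*(-13)) = 12*(16 - 13*(-13)) = 12*(16 + 169) = 12*185 = 2220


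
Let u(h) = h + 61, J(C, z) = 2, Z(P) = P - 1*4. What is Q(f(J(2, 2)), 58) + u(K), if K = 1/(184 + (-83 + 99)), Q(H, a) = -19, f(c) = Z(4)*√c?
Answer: 8401/200 ≈ 42.005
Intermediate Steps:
Z(P) = -4 + P (Z(P) = P - 4 = -4 + P)
f(c) = 0 (f(c) = (-4 + 4)*√c = 0*√c = 0)
K = 1/200 (K = 1/(184 + 16) = 1/200 ≈ 0.0050000)
u(h) = 61 + h
Q(f(J(2, 2)), 58) + u(K) = -19 + (61 + 1/200) = -19 + 12201/200 = 8401/200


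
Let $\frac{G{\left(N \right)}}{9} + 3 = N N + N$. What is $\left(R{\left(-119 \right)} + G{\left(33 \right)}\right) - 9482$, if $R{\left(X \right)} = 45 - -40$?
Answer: $674$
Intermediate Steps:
$R{\left(X \right)} = 85$ ($R{\left(X \right)} = 45 + 40 = 85$)
$G{\left(N \right)} = -27 + 9 N + 9 N^{2}$ ($G{\left(N \right)} = -27 + 9 \left(N N + N\right) = -27 + 9 \left(N^{2} + N\right) = -27 + 9 \left(N + N^{2}\right) = -27 + \left(9 N + 9 N^{2}\right) = -27 + 9 N + 9 N^{2}$)
$\left(R{\left(-119 \right)} + G{\left(33 \right)}\right) - 9482 = \left(85 + \left(-27 + 9 \cdot 33 + 9 \cdot 33^{2}\right)\right) - 9482 = \left(85 + \left(-27 + 297 + 9 \cdot 1089\right)\right) - 9482 = \left(85 + \left(-27 + 297 + 9801\right)\right) - 9482 = \left(85 + 10071\right) - 9482 = 10156 - 9482 = 674$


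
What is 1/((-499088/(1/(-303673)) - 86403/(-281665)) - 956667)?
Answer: 281665/42688751254318808 ≈ 6.5981e-12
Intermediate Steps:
1/((-499088/(1/(-303673)) - 86403/(-281665)) - 956667) = 1/((-499088/(-1/303673) - 86403*(-1/281665)) - 956667) = 1/((-499088*(-303673) + 86403/281665) - 956667) = 1/((151559550224 + 86403/281665) - 956667) = 1/(42689020713929363/281665 - 956667) = 1/(42688751254318808/281665) = 281665/42688751254318808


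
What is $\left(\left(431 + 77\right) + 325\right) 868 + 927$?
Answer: $723971$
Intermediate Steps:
$\left(\left(431 + 77\right) + 325\right) 868 + 927 = \left(508 + 325\right) 868 + 927 = 833 \cdot 868 + 927 = 723044 + 927 = 723971$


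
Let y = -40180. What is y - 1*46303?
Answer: -86483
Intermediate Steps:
y - 1*46303 = -40180 - 1*46303 = -40180 - 46303 = -86483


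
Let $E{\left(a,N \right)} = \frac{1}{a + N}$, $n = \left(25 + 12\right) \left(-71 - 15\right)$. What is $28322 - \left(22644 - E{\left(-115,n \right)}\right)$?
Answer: $\frac{18720365}{3297} \approx 5678.0$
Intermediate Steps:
$n = -3182$ ($n = 37 \left(-86\right) = -3182$)
$E{\left(a,N \right)} = \frac{1}{N + a}$
$28322 - \left(22644 - E{\left(-115,n \right)}\right) = 28322 - \left(22644 - \frac{1}{-3182 - 115}\right) = 28322 - \left(22644 - \frac{1}{-3297}\right) = 28322 - \left(22644 - - \frac{1}{3297}\right) = 28322 - \left(22644 + \frac{1}{3297}\right) = 28322 - \frac{74657269}{3297} = \frac{18720365}{3297}$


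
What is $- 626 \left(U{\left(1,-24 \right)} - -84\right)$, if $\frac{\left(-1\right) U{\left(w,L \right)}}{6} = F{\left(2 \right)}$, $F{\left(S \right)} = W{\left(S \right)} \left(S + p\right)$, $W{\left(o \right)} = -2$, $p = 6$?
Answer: $-112680$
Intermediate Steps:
$F{\left(S \right)} = -12 - 2 S$ ($F{\left(S \right)} = - 2 \left(S + 6\right) = - 2 \left(6 + S\right) = -12 - 2 S$)
$U{\left(w,L \right)} = 96$ ($U{\left(w,L \right)} = - 6 \left(-12 - 4\right) = \left(-6\right) \left(-16\right) = 96$)
$- 626 \left(U{\left(1,-24 \right)} - -84\right) = - 626 \left(96 - -84\right) = - 626 \left(96 + 84\right) = \left(-626\right) 180 = -112680$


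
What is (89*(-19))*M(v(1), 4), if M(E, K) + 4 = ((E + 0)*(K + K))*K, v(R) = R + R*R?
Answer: -101460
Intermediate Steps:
v(R) = R + R**2
M(E, K) = -4 + 2*E*K**2 (M(E, K) = -4 + ((E + 0)*(K + K))*K = -4 + (E*(2*K))*K = -4 + (2*E*K)*K = -4 + 2*E*K**2)
(89*(-19))*M(v(1), 4) = (89*(-19))*(-4 + 2*(1*(1 + 1))*4**2) = -1691*(-4 + 2*(1*2)*16) = -1691*(-4 + 2*2*16) = -1691*(-4 + 64) = -1691*60 = -101460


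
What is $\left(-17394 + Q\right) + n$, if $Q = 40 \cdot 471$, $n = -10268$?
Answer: $-8822$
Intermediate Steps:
$Q = 18840$
$\left(-17394 + Q\right) + n = \left(-17394 + 18840\right) - 10268 = 1446 - 10268 = -8822$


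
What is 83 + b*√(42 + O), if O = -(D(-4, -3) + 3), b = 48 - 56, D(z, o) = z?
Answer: 83 - 8*√43 ≈ 30.540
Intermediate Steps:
b = -8
O = 1 (O = -(-4 + 3) = -1*(-1) = 1)
83 + b*√(42 + O) = 83 - 8*√(42 + 1) = 83 - 8*√43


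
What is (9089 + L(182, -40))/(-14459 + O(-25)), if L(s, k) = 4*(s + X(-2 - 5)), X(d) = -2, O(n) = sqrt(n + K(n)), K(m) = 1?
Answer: -141828331/209062705 - 19618*I*sqrt(6)/209062705 ≈ -0.6784 - 0.00022985*I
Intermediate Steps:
O(n) = sqrt(1 + n) (O(n) = sqrt(n + 1) = sqrt(1 + n))
L(s, k) = -8 + 4*s (L(s, k) = 4*(s - 2) = 4*(-2 + s) = -8 + 4*s)
(9089 + L(182, -40))/(-14459 + O(-25)) = (9089 + (-8 + 4*182))/(-14459 + sqrt(1 - 25)) = (9089 + (-8 + 728))/(-14459 + sqrt(-24)) = (9089 + 720)/(-14459 + 2*I*sqrt(6)) = 9809/(-14459 + 2*I*sqrt(6))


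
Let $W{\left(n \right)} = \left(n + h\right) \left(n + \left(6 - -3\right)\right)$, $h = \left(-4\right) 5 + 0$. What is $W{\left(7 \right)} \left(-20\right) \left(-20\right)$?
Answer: $-83200$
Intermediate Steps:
$h = -20$ ($h = -20 + 0 = -20$)
$W{\left(n \right)} = \left(-20 + n\right) \left(9 + n\right)$ ($W{\left(n \right)} = \left(n - 20\right) \left(n + \left(6 - -3\right)\right) = \left(-20 + n\right) \left(n + \left(6 + 3\right)\right) = \left(-20 + n\right) \left(n + 9\right) = \left(-20 + n\right) \left(9 + n\right)$)
$W{\left(7 \right)} \left(-20\right) \left(-20\right) = \left(-180 + 7^{2} - 77\right) \left(-20\right) \left(-20\right) = \left(-180 + 49 - 77\right) \left(-20\right) \left(-20\right) = \left(-208\right) \left(-20\right) \left(-20\right) = 4160 \left(-20\right) = -83200$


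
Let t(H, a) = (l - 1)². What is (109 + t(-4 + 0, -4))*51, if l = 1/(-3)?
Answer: 16949/3 ≈ 5649.7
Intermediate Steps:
l = -⅓ (l = 1*(-⅓) = -⅓ ≈ -0.33333)
t(H, a) = 16/9 (t(H, a) = (-⅓ - 1)² = (-4/3)² = 16/9)
(109 + t(-4 + 0, -4))*51 = (109 + 16/9)*51 = (997/9)*51 = 16949/3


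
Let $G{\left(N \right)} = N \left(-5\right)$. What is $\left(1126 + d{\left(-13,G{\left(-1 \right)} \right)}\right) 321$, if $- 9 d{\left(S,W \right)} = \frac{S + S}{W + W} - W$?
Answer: $\frac{5425756}{15} \approx 3.6172 \cdot 10^{5}$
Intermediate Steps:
$G{\left(N \right)} = - 5 N$
$d{\left(S,W \right)} = \frac{W}{9} - \frac{S}{9 W}$ ($d{\left(S,W \right)} = - \frac{\frac{S + S}{W + W} - W}{9} = - \frac{\frac{2 S}{2 W} - W}{9} = - \frac{2 S \frac{1}{2 W} - W}{9} = - \frac{\frac{S}{W} - W}{9} = - \frac{- W + \frac{S}{W}}{9} = \frac{W}{9} - \frac{S}{9 W}$)
$\left(1126 + d{\left(-13,G{\left(-1 \right)} \right)}\right) 321 = \left(1126 + \frac{\left(\left(-5\right) \left(-1\right)\right)^{2} - -13}{9 \left(\left(-5\right) \left(-1\right)\right)}\right) 321 = \left(1126 + \frac{5^{2} + 13}{9 \cdot 5}\right) 321 = \left(1126 + \frac{1}{9} \cdot \frac{1}{5} \left(25 + 13\right)\right) 321 = \left(1126 + \frac{1}{9} \cdot \frac{1}{5} \cdot 38\right) 321 = \left(1126 + \frac{38}{45}\right) 321 = \frac{50708}{45} \cdot 321 = \frac{5425756}{15}$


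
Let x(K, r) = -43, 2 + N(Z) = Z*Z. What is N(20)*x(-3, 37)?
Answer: -17114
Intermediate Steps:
N(Z) = -2 + Z² (N(Z) = -2 + Z*Z = -2 + Z²)
N(20)*x(-3, 37) = (-2 + 20²)*(-43) = (-2 + 400)*(-43) = 398*(-43) = -17114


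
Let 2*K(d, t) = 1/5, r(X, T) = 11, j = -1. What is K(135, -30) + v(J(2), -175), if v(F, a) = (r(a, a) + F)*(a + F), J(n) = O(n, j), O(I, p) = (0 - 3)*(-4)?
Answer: -37489/10 ≈ -3748.9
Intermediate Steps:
K(d, t) = ⅒ (K(d, t) = (½)/5 = (½)*(⅕) = ⅒)
O(I, p) = 12 (O(I, p) = -3*(-4) = 12)
J(n) = 12
v(F, a) = (11 + F)*(F + a) (v(F, a) = (11 + F)*(a + F) = (11 + F)*(F + a))
K(135, -30) + v(J(2), -175) = ⅒ + (12² + 11*12 + 11*(-175) + 12*(-175)) = ⅒ + (144 + 132 - 1925 - 2100) = ⅒ - 3749 = -37489/10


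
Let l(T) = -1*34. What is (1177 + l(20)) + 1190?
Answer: 2333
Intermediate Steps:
l(T) = -34
(1177 + l(20)) + 1190 = (1177 - 34) + 1190 = 1143 + 1190 = 2333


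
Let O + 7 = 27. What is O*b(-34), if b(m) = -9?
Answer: -180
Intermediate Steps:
O = 20 (O = -7 + 27 = 20)
O*b(-34) = 20*(-9) = -180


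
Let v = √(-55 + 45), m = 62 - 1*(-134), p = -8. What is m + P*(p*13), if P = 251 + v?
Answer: -25908 - 104*I*√10 ≈ -25908.0 - 328.88*I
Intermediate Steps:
m = 196 (m = 62 + 134 = 196)
v = I*√10 (v = √(-10) = I*√10 ≈ 3.1623*I)
P = 251 + I*√10 ≈ 251.0 + 3.1623*I
m + P*(p*13) = 196 + (251 + I*√10)*(-8*13) = 196 + (251 + I*√10)*(-104) = 196 + (-26104 - 104*I*√10) = -25908 - 104*I*√10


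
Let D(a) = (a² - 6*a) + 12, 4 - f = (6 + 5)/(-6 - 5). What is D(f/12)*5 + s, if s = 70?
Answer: 17045/144 ≈ 118.37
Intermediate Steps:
f = 5 (f = 4 - (6 + 5)/(-6 - 5) = 4 - 11/(-11) = 4 - 11*(-1)/11 = 4 - 1*(-1) = 4 + 1 = 5)
D(a) = 12 + a² - 6*a
D(f/12)*5 + s = (12 + (5/12)² - 30/12)*5 + 70 = (12 + (5*(1/12))² - 30/12)*5 + 70 = (12 + (5/12)² - 6*5/12)*5 + 70 = (12 + 25/144 - 5/2)*5 + 70 = (1393/144)*5 + 70 = 6965/144 + 70 = 17045/144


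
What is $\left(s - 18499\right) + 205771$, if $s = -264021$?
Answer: $-76749$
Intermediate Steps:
$\left(s - 18499\right) + 205771 = \left(-264021 - 18499\right) + 205771 = -282520 + 205771 = -76749$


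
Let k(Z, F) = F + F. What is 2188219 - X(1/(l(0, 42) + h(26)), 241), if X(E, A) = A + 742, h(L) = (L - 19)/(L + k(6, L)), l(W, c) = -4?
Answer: 2187236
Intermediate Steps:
k(Z, F) = 2*F
h(L) = (-19 + L)/(3*L) (h(L) = (L - 19)/(L + 2*L) = (-19 + L)/((3*L)) = (-19 + L)*(1/(3*L)) = (-19 + L)/(3*L))
X(E, A) = 742 + A
2188219 - X(1/(l(0, 42) + h(26)), 241) = 2188219 - (742 + 241) = 2188219 - 1*983 = 2188219 - 983 = 2187236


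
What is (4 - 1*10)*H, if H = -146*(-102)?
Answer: -89352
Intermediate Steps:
H = 14892
(4 - 1*10)*H = (4 - 1*10)*14892 = (4 - 10)*14892 = -6*14892 = -89352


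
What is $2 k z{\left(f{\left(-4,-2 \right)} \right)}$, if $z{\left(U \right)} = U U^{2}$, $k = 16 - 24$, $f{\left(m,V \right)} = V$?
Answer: $128$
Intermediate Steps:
$k = -8$ ($k = 16 - 24 = -8$)
$z{\left(U \right)} = U^{3}$
$2 k z{\left(f{\left(-4,-2 \right)} \right)} = 2 \left(-8\right) \left(-2\right)^{3} = \left(-16\right) \left(-8\right) = 128$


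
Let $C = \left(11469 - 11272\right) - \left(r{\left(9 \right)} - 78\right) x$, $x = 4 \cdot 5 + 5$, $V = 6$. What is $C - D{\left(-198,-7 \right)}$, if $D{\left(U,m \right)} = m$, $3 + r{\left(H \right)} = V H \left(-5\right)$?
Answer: $8979$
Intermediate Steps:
$x = 25$ ($x = 20 + 5 = 25$)
$r{\left(H \right)} = -3 - 30 H$ ($r{\left(H \right)} = -3 + 6 H \left(-5\right) = -3 - 30 H$)
$C = 8972$ ($C = \left(11469 - 11272\right) - \left(\left(-3 - 270\right) - 78\right) 25 = 197 - \left(-273 - 78\right) 25 = 197 - \left(-351\right) 25 = 197 - -8775 = 197 + 8775 = 8972$)
$C - D{\left(-198,-7 \right)} = 8972 - -7 = 8972 + 7 = 8979$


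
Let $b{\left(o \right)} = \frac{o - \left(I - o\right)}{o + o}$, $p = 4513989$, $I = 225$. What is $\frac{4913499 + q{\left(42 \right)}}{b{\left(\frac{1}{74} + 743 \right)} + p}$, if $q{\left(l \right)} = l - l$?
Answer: $\frac{270158915517}{248192703845} \approx 1.0885$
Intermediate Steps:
$q{\left(l \right)} = 0$
$b{\left(o \right)} = \frac{-225 + 2 o}{2 o}$ ($b{\left(o \right)} = \frac{o + \left(o - 225\right)}{o + o} = \frac{o + \left(o - 225\right)}{2 o} = \left(o + \left(-225 + o\right)\right) \frac{1}{2 o} = \left(-225 + 2 o\right) \frac{1}{2 o} = \frac{-225 + 2 o}{2 o}$)
$\frac{4913499 + q{\left(42 \right)}}{b{\left(\frac{1}{74} + 743 \right)} + p} = \frac{4913499 + 0}{\frac{- \frac{225}{2} + \left(\frac{1}{74} + 743\right)}{\frac{1}{74} + 743} + 4513989} = \frac{4913499}{\frac{- \frac{225}{2} + \left(\frac{1}{74} + 743\right)}{\frac{1}{74} + 743} + 4513989} = \frac{4913499}{\frac{- \frac{225}{2} + \frac{54983}{74}}{\frac{54983}{74}} + 4513989} = \frac{4913499}{\frac{74}{54983} \cdot \frac{23329}{37} + 4513989} = \frac{4913499}{\frac{46658}{54983} + 4513989} = \frac{4913499}{\frac{248192703845}{54983}} = 4913499 \cdot \frac{54983}{248192703845} = \frac{270158915517}{248192703845}$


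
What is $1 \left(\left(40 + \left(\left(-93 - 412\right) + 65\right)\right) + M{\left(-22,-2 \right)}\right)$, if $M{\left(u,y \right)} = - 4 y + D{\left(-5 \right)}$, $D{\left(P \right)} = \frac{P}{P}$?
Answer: $-391$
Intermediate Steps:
$D{\left(P \right)} = 1$
$M{\left(u,y \right)} = 1 - 4 y$ ($M{\left(u,y \right)} = - 4 y + 1 = 1 - 4 y$)
$1 \left(\left(40 + \left(\left(-93 - 412\right) + 65\right)\right) + M{\left(-22,-2 \right)}\right) = 1 \left(\left(40 + \left(\left(-93 - 412\right) + 65\right)\right) + \left(1 - -8\right)\right) = 1 \left(\left(40 + \left(-505 + 65\right)\right) + \left(1 + 8\right)\right) = 1 \left(\left(40 - 440\right) + 9\right) = 1 \left(-400 + 9\right) = 1 \left(-391\right) = -391$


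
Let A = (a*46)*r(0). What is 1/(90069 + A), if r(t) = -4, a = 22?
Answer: 1/86021 ≈ 1.1625e-5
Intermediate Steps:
A = -4048 (A = (22*46)*(-4) = 1012*(-4) = -4048)
1/(90069 + A) = 1/(90069 - 4048) = 1/86021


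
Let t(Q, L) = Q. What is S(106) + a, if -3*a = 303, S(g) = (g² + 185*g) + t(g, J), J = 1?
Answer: 30851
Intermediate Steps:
S(g) = g² + 186*g (S(g) = (g² + 185*g) + g = g² + 186*g)
a = -101 (a = -⅓*303 = -101)
S(106) + a = 106*(186 + 106) - 101 = 106*292 - 101 = 30952 - 101 = 30851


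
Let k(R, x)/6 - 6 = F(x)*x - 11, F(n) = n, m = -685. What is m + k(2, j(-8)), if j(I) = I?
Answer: -331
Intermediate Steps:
k(R, x) = -30 + 6*x² (k(R, x) = 36 + 6*(x*x - 11) = 36 + 6*(x² - 11) = 36 + 6*(-11 + x²) = 36 + (-66 + 6*x²) = -30 + 6*x²)
m + k(2, j(-8)) = -685 + (-30 + 6*(-8)²) = -685 + (-30 + 6*64) = -685 + (-30 + 384) = -685 + 354 = -331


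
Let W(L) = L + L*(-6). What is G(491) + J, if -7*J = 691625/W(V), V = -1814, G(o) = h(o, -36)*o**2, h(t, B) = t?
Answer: 1503071911833/12698 ≈ 1.1837e+8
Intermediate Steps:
G(o) = o**3 (G(o) = o*o**2 = o**3)
W(L) = -5*L (W(L) = L - 6*L = -5*L)
J = -138325/12698 (J = -691625/(7*((-5*(-1814)))) = -691625/(7*9070) = -1/7*138325/1814 = -138325/12698 ≈ -10.893)
G(491) + J = 491**3 - 138325/12698 = 118370771 - 138325/12698 = 1503071911833/12698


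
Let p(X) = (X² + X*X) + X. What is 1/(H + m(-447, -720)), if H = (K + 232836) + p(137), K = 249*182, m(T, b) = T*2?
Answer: 1/314935 ≈ 3.1753e-6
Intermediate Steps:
p(X) = X + 2*X² (p(X) = (X² + X²) + X = 2*X² + X = X + 2*X²)
m(T, b) = 2*T
K = 45318
H = 315829 (H = (45318 + 232836) + 137*(1 + 2*137) = 278154 + 137*(1 + 274) = 278154 + 137*275 = 278154 + 37675 = 315829)
1/(H + m(-447, -720)) = 1/(315829 + 2*(-447)) = 1/(315829 - 894) = 1/314935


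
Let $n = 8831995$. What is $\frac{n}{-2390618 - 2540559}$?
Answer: $- \frac{8831995}{4931177} \approx -1.7911$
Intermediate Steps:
$\frac{n}{-2390618 - 2540559} = \frac{8831995}{-2390618 - 2540559} = \frac{8831995}{-4931177} = 8831995 \left(- \frac{1}{4931177}\right) = - \frac{8831995}{4931177}$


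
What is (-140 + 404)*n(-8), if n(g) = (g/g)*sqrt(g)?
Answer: 528*I*sqrt(2) ≈ 746.71*I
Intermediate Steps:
n(g) = sqrt(g) (n(g) = 1*sqrt(g) = sqrt(g))
(-140 + 404)*n(-8) = (-140 + 404)*sqrt(-8) = 264*(2*I*sqrt(2)) = 528*I*sqrt(2)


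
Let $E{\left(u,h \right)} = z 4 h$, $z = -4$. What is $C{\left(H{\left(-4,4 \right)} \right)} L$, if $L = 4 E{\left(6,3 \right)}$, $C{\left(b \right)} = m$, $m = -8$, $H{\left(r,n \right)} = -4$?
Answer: $1536$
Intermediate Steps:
$C{\left(b \right)} = -8$
$E{\left(u,h \right)} = - 16 h$ ($E{\left(u,h \right)} = \left(-4\right) 4 h = - 16 h$)
$L = -192$ ($L = 4 \left(\left(-16\right) 3\right) = 4 \left(-48\right) = -192$)
$C{\left(H{\left(-4,4 \right)} \right)} L = \left(-8\right) \left(-192\right) = 1536$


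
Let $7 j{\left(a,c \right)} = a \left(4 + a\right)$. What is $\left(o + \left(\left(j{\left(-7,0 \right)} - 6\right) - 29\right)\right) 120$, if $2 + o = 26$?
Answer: $-960$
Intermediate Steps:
$o = 24$ ($o = -2 + 26 = 24$)
$j{\left(a,c \right)} = \frac{a \left(4 + a\right)}{7}$
$\left(o + \left(\left(j{\left(-7,0 \right)} - 6\right) - 29\right)\right) 120 = \left(24 - \left(35 + \left(4 - 7\right)\right)\right) 120 = \left(24 - \left(35 - 3\right)\right) 120 = \left(24 + \left(\left(3 - 6\right) - 29\right)\right) 120 = \left(24 - 32\right) 120 = \left(-8\right) 120 = -960$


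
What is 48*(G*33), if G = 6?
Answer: 9504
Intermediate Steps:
48*(G*33) = 48*(6*33) = 48*198 = 9504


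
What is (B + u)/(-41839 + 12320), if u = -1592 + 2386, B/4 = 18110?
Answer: -10462/4217 ≈ -2.4809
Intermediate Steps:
B = 72440 (B = 4*18110 = 72440)
u = 794
(B + u)/(-41839 + 12320) = (72440 + 794)/(-41839 + 12320) = 73234/(-29519) = 73234*(-1/29519) = -10462/4217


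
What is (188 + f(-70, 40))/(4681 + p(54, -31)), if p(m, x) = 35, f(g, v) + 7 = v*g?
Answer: -291/524 ≈ -0.55534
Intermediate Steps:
f(g, v) = -7 + g*v (f(g, v) = -7 + v*g = -7 + g*v)
(188 + f(-70, 40))/(4681 + p(54, -31)) = (188 + (-7 - 70*40))/(4681 + 35) = (188 + (-7 - 2800))/4716 = (188 - 2807)*(1/4716) = -2619*1/4716 = -291/524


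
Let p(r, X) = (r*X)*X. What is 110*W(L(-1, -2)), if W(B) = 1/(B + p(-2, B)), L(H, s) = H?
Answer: -110/3 ≈ -36.667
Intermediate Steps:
p(r, X) = r*X² (p(r, X) = (X*r)*X = r*X²)
W(B) = 1/(B - 2*B²)
110*W(L(-1, -2)) = 110*(-1/(-1*(-1 + 2*(-1)))) = 110*(-1*(-1)/(-1 - 2)) = 110*(-1*(-1)/(-3)) = 110*(-1*(-1)*(-⅓)) = 110*(-⅓) = -110/3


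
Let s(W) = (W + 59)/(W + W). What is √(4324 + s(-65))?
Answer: √18269095/65 ≈ 65.757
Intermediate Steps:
s(W) = (59 + W)/(2*W) (s(W) = (59 + W)/((2*W)) = (59 + W)*(1/(2*W)) = (59 + W)/(2*W))
√(4324 + s(-65)) = √(4324 + (½)*(59 - 65)/(-65)) = √(4324 + (½)*(-1/65)*(-6)) = √(4324 + 3/65) = √(281063/65) = √18269095/65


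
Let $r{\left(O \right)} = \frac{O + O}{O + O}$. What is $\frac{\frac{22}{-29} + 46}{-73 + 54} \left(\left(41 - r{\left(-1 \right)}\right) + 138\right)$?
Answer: $- \frac{233536}{551} \approx -423.84$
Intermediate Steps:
$r{\left(O \right)} = 1$ ($r{\left(O \right)} = \frac{2 O}{2 O} = 2 O \frac{1}{2 O} = 1$)
$\frac{\frac{22}{-29} + 46}{-73 + 54} \left(\left(41 - r{\left(-1 \right)}\right) + 138\right) = \frac{\frac{22}{-29} + 46}{-73 + 54} \left(\left(41 - 1\right) + 138\right) = \frac{22 \left(- \frac{1}{29}\right) + 46}{-19} \left(\left(41 - 1\right) + 138\right) = \left(- \frac{22}{29} + 46\right) \left(- \frac{1}{19}\right) \left(40 + 138\right) = \frac{1312}{29} \left(- \frac{1}{19}\right) 178 = \left(- \frac{1312}{551}\right) 178 = - \frac{233536}{551}$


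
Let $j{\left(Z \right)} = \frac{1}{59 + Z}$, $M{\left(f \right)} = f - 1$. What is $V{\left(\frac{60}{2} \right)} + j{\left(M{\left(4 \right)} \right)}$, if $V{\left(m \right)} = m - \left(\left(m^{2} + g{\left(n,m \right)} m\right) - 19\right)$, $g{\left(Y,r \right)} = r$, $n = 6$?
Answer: $- \frac{108561}{62} \approx -1751.0$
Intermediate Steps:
$M{\left(f \right)} = -1 + f$
$V{\left(m \right)} = 19 + m - 2 m^{2}$ ($V{\left(m \right)} = m - \left(\left(m^{2} + m m\right) - 19\right) = m - \left(\left(m^{2} + m^{2}\right) - 19\right) = m - \left(2 m^{2} - 19\right) = m - \left(-19 + 2 m^{2}\right) = 19 + m - 2 m^{2}$)
$V{\left(\frac{60}{2} \right)} + j{\left(M{\left(4 \right)} \right)} = \left(19 + \frac{60}{2} - 2 \left(\frac{60}{2}\right)^{2}\right) + \frac{1}{59 + \left(-1 + 4\right)} = \left(19 + 60 \cdot \frac{1}{2} - 2 \left(60 \cdot \frac{1}{2}\right)^{2}\right) + \frac{1}{59 + 3} = \left(19 + 30 - 2 \cdot 30^{2}\right) + \frac{1}{62} = \left(19 + 30 - 1800\right) + \frac{1}{62} = -1751 + \frac{1}{62} = - \frac{108561}{62}$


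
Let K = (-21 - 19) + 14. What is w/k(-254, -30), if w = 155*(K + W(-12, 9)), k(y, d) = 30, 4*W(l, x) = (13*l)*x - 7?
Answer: -15655/8 ≈ -1956.9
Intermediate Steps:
W(l, x) = -7/4 + 13*l*x/4 (W(l, x) = ((13*l)*x - 7)/4 = (13*l*x - 7)/4 = (-7 + 13*l*x)/4 = -7/4 + 13*l*x/4)
K = -26 (K = -40 + 14 = -26)
w = -234825/4 (w = 155*(-26 + (-7/4 + (13/4)*(-12)*9)) = 155*(-26 + (-7/4 - 351)) = 155*(-26 - 1411/4) = 155*(-1515/4) = -234825/4 ≈ -58706.)
w/k(-254, -30) = -234825/4/30 = -234825/4*1/30 = -15655/8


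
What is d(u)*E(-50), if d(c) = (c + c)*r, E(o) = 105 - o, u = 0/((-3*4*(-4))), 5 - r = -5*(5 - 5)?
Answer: 0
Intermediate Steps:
r = 5 (r = 5 - (-5)*(5 - 5) = 5 - (-5)*0 = 5 - 1*0 = 5 + 0 = 5)
u = 0 (u = 0/((-12*(-4))) = 0/48 = 0*(1/48) = 0)
d(c) = 10*c (d(c) = (c + c)*5 = (2*c)*5 = 10*c)
d(u)*E(-50) = (10*0)*(105 - 1*(-50)) = 0*(105 + 50) = 0*155 = 0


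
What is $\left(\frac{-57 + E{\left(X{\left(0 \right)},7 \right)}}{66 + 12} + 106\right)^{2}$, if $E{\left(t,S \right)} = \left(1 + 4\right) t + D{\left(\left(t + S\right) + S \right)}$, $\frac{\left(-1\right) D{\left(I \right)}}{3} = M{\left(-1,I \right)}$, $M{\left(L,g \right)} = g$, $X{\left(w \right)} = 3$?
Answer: $\frac{7425625}{676} \approx 10985.0$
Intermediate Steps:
$D{\left(I \right)} = - 3 I$
$E{\left(t,S \right)} = - 6 S + 2 t$ ($E{\left(t,S \right)} = \left(1 + 4\right) t - 3 \left(\left(t + S\right) + S\right) = 5 t - 3 \left(\left(S + t\right) + S\right) = 5 t - 3 \left(t + 2 S\right) = 5 t - \left(3 t + 6 S\right) = - 6 S + 2 t$)
$\left(\frac{-57 + E{\left(X{\left(0 \right)},7 \right)}}{66 + 12} + 106\right)^{2} = \left(\frac{-57 + \left(\left(-6\right) 7 + 2 \cdot 3\right)}{66 + 12} + 106\right)^{2} = \left(\frac{-57 + \left(-42 + 6\right)}{78} + 106\right)^{2} = \left(\left(-57 - 36\right) \frac{1}{78} + 106\right)^{2} = \left(\left(-93\right) \frac{1}{78} + 106\right)^{2} = \left(- \frac{31}{26} + 106\right)^{2} = \left(\frac{2725}{26}\right)^{2} = \frac{7425625}{676}$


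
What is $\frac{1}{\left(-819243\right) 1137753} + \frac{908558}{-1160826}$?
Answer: $- \frac{141143906999846518}{180333580230188109} \approx -0.78268$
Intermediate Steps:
$\frac{1}{\left(-819243\right) 1137753} + \frac{908558}{-1160826} = \left(- \frac{1}{819243}\right) \frac{1}{1137753} + 908558 \left(- \frac{1}{1160826}\right) = - \frac{1}{932096180979} - \frac{454279}{580413} = - \frac{141143906999846518}{180333580230188109}$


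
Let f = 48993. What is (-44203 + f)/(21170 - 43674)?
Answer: -2395/11252 ≈ -0.21285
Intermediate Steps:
(-44203 + f)/(21170 - 43674) = (-44203 + 48993)/(21170 - 43674) = 4790/(-22504) = 4790*(-1/22504) = -2395/11252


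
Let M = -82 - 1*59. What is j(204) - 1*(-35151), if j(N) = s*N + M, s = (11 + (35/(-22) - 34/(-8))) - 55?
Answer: 292341/11 ≈ 26576.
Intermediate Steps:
M = -141 (M = -82 - 59 = -141)
s = -1819/44 (s = (11 + (35*(-1/22) - 34*(-1/8))) - 55 = (11 + (-35/22 + 17/4)) - 55 = (11 + 117/44) - 55 = 601/44 - 55 = -1819/44 ≈ -41.341)
j(N) = -141 - 1819*N/44 (j(N) = -1819*N/44 - 141 = -141 - 1819*N/44)
j(204) - 1*(-35151) = (-141 - 1819/44*204) - 1*(-35151) = (-141 - 92769/11) + 35151 = -94320/11 + 35151 = 292341/11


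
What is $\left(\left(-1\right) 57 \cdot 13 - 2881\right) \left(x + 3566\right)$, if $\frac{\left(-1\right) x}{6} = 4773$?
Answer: $90810784$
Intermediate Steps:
$x = -28638$ ($x = \left(-6\right) 4773 = -28638$)
$\left(\left(-1\right) 57 \cdot 13 - 2881\right) \left(x + 3566\right) = \left(\left(-1\right) 57 \cdot 13 - 2881\right) \left(-28638 + 3566\right) = \left(\left(-57\right) 13 - 2881\right) \left(-25072\right) = \left(-741 - 2881\right) \left(-25072\right) = \left(-3622\right) \left(-25072\right) = 90810784$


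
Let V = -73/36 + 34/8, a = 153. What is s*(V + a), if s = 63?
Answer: 9779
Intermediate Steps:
V = 20/9 (V = -73*1/36 + 34*(⅛) = -73/36 + 17/4 = 20/9 ≈ 2.2222)
s*(V + a) = 63*(20/9 + 153) = 63*(1397/9) = 9779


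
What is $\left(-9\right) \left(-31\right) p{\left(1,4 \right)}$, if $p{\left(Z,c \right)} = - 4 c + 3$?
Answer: $-3627$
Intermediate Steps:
$p{\left(Z,c \right)} = 3 - 4 c$
$\left(-9\right) \left(-31\right) p{\left(1,4 \right)} = \left(-9\right) \left(-31\right) \left(3 - 16\right) = 279 \left(3 - 16\right) = 279 \left(-13\right) = -3627$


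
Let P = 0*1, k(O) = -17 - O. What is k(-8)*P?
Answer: 0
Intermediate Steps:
P = 0
k(-8)*P = (-17 - 1*(-8))*0 = (-17 + 8)*0 = -9*0 = 0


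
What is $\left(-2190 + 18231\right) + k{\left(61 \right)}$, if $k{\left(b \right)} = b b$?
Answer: $19762$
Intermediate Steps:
$k{\left(b \right)} = b^{2}$
$\left(-2190 + 18231\right) + k{\left(61 \right)} = \left(-2190 + 18231\right) + 61^{2} = 16041 + 3721 = 19762$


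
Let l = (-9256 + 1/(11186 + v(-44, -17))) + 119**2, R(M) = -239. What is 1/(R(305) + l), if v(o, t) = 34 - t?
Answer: 11237/52431843 ≈ 0.00021432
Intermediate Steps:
l = 55117486/11237 (l = (-9256 + 1/(11186 + (34 - 1*(-17)))) + 119**2 = (-9256 + 1/(11186 + (34 + 17))) + 14161 = (-9256 + 1/(11186 + 51)) + 14161 = (-9256 + 1/11237) + 14161 = -104009671/11237 + 14161 = 55117486/11237 ≈ 4905.0)
1/(R(305) + l) = 1/(-239 + 55117486/11237) = 1/(52431843/11237) = 11237/52431843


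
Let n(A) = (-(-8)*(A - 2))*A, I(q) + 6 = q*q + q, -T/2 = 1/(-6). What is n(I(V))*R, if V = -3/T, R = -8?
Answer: -270336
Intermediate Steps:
T = ⅓ (T = -2/(-6) = -2*(-⅙) = ⅓ ≈ 0.33333)
V = -9 (V = -3/⅓ = -3*3 = -9)
I(q) = -6 + q + q² (I(q) = -6 + (q*q + q) = -6 + (q² + q) = -6 + (q + q²) = -6 + q + q²)
n(A) = A*(-16 + 8*A) (n(A) = (-(-8)*(-2 + A))*A = (-4*(4 - 2*A))*A = (-16 + 8*A)*A = A*(-16 + 8*A))
n(I(V))*R = (8*(-6 - 9 + (-9)²)*(-2 + (-6 - 9 + (-9)²)))*(-8) = (8*(-6 - 9 + 81)*(-2 + (-6 - 9 + 81)))*(-8) = (8*66*(-2 + 66))*(-8) = (8*66*64)*(-8) = 33792*(-8) = -270336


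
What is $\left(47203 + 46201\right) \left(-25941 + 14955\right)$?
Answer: $-1026136344$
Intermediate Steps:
$\left(47203 + 46201\right) \left(-25941 + 14955\right) = 93404 \left(-10986\right) = -1026136344$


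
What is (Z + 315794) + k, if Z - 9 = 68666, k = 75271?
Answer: 459740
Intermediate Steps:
Z = 68675 (Z = 9 + 68666 = 68675)
(Z + 315794) + k = (68675 + 315794) + 75271 = 384469 + 75271 = 459740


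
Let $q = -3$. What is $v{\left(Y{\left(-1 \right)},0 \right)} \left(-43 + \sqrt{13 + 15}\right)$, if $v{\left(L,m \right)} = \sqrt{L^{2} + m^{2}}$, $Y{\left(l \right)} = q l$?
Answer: $-129 + 6 \sqrt{7} \approx -113.13$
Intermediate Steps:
$Y{\left(l \right)} = - 3 l$
$v{\left(Y{\left(-1 \right)},0 \right)} \left(-43 + \sqrt{13 + 15}\right) = \sqrt{\left(\left(-3\right) \left(-1\right)\right)^{2} + 0^{2}} \left(-43 + \sqrt{13 + 15}\right) = \sqrt{3^{2} + 0} \left(-43 + \sqrt{28}\right) = \sqrt{9 + 0} \left(-43 + 2 \sqrt{7}\right) = \sqrt{9} \left(-43 + 2 \sqrt{7}\right) = 3 \left(-43 + 2 \sqrt{7}\right) = -129 + 6 \sqrt{7}$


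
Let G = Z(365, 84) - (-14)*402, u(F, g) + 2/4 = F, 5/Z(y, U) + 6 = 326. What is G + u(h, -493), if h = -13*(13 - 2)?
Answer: 351009/64 ≈ 5484.5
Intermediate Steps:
Z(y, U) = 1/64 (Z(y, U) = 5/(-6 + 326) = 5/320 = 5*(1/320) = 1/64)
h = -143 (h = -13*11 = -143)
u(F, g) = -½ + F
G = 360193/64 (G = 1/64 - (-14)*402 = 1/64 - 1*(-5628) = 1/64 + 5628 = 360193/64 ≈ 5628.0)
G + u(h, -493) = 360193/64 + (-½ - 143) = 360193/64 - 287/2 = 351009/64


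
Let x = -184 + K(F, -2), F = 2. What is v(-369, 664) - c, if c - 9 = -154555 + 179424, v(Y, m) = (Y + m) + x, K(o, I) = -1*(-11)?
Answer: -24756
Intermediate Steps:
K(o, I) = 11
x = -173 (x = -184 + 11 = -173)
v(Y, m) = -173 + Y + m (v(Y, m) = (Y + m) - 173 = -173 + Y + m)
c = 24878 (c = 9 + (-154555 + 179424) = 9 + 24869 = 24878)
v(-369, 664) - c = (-173 - 369 + 664) - 1*24878 = 122 - 24878 = -24756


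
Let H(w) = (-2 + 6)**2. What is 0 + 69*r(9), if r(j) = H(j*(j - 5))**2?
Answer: 17664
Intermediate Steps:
H(w) = 16 (H(w) = 4**2 = 16)
r(j) = 256 (r(j) = 16**2 = 256)
0 + 69*r(9) = 0 + 69*256 = 0 + 17664 = 17664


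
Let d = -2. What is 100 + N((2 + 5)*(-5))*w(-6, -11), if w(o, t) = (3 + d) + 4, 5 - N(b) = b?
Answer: 300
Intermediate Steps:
N(b) = 5 - b
w(o, t) = 5 (w(o, t) = (3 - 2) + 4 = 1 + 4 = 5)
100 + N((2 + 5)*(-5))*w(-6, -11) = 100 + (5 - (2 + 5)*(-5))*5 = 100 + (5 - 7*(-5))*5 = 100 + (5 - 1*(-35))*5 = 100 + (5 + 35)*5 = 100 + 40*5 = 100 + 200 = 300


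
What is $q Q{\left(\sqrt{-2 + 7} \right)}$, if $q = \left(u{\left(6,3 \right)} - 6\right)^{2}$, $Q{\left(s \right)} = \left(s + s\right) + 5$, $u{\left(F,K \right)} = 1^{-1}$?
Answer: $125 + 50 \sqrt{5} \approx 236.8$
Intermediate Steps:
$u{\left(F,K \right)} = 1$
$Q{\left(s \right)} = 5 + 2 s$ ($Q{\left(s \right)} = 2 s + 5 = 5 + 2 s$)
$q = 25$ ($q = \left(1 - 6\right)^{2} = \left(-5\right)^{2} = 25$)
$q Q{\left(\sqrt{-2 + 7} \right)} = 25 \left(5 + 2 \sqrt{-2 + 7}\right) = 25 \left(5 + 2 \sqrt{5}\right) = 125 + 50 \sqrt{5}$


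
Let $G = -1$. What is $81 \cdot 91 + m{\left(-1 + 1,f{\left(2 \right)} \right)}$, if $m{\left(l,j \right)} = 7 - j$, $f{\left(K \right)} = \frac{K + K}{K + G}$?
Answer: $7374$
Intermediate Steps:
$f{\left(K \right)} = \frac{2 K}{-1 + K}$ ($f{\left(K \right)} = \frac{K + K}{K - 1} = \frac{2 K}{-1 + K}$)
$81 \cdot 91 + m{\left(-1 + 1,f{\left(2 \right)} \right)} = 81 \cdot 91 + \left(7 - 2 \cdot 2 \frac{1}{-1 + 2}\right) = 7371 + \left(7 - 2 \cdot 2 \cdot 1^{-1}\right) = 7371 + \left(7 - 2 \cdot 2 \cdot 1\right) = 7371 + \left(7 - 4\right) = 7371 + 3 = 7374$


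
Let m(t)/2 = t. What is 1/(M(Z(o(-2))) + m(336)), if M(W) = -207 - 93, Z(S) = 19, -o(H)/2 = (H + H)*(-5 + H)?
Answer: 1/372 ≈ 0.0026882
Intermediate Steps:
o(H) = -4*H*(-5 + H) (o(H) = -2*(H + H)*(-5 + H) = -2*2*H*(-5 + H) = -4*H*(-5 + H))
m(t) = 2*t
M(W) = -300
1/(M(Z(o(-2))) + m(336)) = 1/(-300 + 2*336) = 1/(-300 + 672) = 1/372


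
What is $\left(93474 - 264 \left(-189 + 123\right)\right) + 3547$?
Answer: $114445$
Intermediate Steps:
$\left(93474 - 264 \left(-189 + 123\right)\right) + 3547 = \left(93474 - -17424\right) + 3547 = \left(93474 + 17424\right) + 3547 = 110898 + 3547 = 114445$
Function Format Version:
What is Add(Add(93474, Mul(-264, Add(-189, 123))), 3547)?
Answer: 114445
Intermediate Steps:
Add(Add(93474, Mul(-264, Add(-189, 123))), 3547) = Add(Add(93474, Mul(-264, -66)), 3547) = Add(Add(93474, 17424), 3547) = Add(110898, 3547) = 114445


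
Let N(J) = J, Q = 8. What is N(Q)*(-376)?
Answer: -3008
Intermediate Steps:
N(Q)*(-376) = 8*(-376) = -3008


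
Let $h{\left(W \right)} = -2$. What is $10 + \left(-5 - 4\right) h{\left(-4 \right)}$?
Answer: $28$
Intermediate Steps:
$10 + \left(-5 - 4\right) h{\left(-4 \right)} = 10 + \left(-5 - 4\right) \left(-2\right) = 10 - -18 = 10 + 18 = 28$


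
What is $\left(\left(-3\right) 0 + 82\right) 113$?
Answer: $9266$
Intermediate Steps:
$\left(\left(-3\right) 0 + 82\right) 113 = \left(0 + 82\right) 113 = 82 \cdot 113 = 9266$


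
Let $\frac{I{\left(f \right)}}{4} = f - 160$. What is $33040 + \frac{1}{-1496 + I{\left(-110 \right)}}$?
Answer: $\frac{85111039}{2576} \approx 33040.0$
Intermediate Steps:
$I{\left(f \right)} = -640 + 4 f$ ($I{\left(f \right)} = 4 \left(f - 160\right) = 4 \left(-160 + f\right) = -640 + 4 f$)
$33040 + \frac{1}{-1496 + I{\left(-110 \right)}} = 33040 + \frac{1}{-1496 + \left(-640 + 4 \left(-110\right)\right)} = 33040 + \frac{1}{-1496 - 1080} = 33040 + \frac{1}{-2576} = 33040 - \frac{1}{2576} = \frac{85111039}{2576}$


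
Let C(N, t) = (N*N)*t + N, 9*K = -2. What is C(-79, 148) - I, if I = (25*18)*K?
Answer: 923689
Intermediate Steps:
K = -2/9 (K = (⅑)*(-2) = -2/9 ≈ -0.22222)
I = -100 (I = (25*18)*(-2/9) = 450*(-2/9) = -100)
C(N, t) = N + t*N² (C(N, t) = N²*t + N = t*N² + N = N + t*N²)
C(-79, 148) - I = -79*(1 - 79*148) - 1*(-100) = -79*(1 - 11692) + 100 = -79*(-11691) + 100 = 923589 + 100 = 923689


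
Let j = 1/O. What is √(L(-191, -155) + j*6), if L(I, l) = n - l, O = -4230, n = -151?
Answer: √1987395/705 ≈ 1.9996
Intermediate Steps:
L(I, l) = -151 - l
j = -1/4230 (j = 1/(-4230) = -1/4230 ≈ -0.00023641)
√(L(-191, -155) + j*6) = √((-151 - 1*(-155)) - 1/4230*6) = √((-151 + 155) - 1/705) = √(4 - 1/705) = √(2819/705) = √1987395/705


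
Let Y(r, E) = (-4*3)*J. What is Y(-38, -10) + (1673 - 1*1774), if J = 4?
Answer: -149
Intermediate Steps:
Y(r, E) = -48 (Y(r, E) = -4*3*4 = -12*4 = -48)
Y(-38, -10) + (1673 - 1*1774) = -48 + (1673 - 1*1774) = -48 + (1673 - 1774) = -48 - 101 = -149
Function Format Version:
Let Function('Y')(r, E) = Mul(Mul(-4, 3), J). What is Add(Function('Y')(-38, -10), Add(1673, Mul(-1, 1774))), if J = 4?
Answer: -149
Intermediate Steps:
Function('Y')(r, E) = -48 (Function('Y')(r, E) = Mul(Mul(-4, 3), 4) = Mul(-12, 4) = -48)
Add(Function('Y')(-38, -10), Add(1673, Mul(-1, 1774))) = Add(-48, Add(1673, Mul(-1, 1774))) = Add(-48, Add(1673, -1774)) = Add(-48, -101) = -149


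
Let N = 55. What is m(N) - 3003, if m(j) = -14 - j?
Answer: -3072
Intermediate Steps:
m(N) - 3003 = (-14 - 1*55) - 3003 = (-14 - 55) - 3003 = -69 - 3003 = -3072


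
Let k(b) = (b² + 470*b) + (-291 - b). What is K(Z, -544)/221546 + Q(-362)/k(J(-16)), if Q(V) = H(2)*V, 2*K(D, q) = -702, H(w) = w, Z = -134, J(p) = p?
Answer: 12134855/128479638 ≈ 0.094450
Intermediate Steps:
K(D, q) = -351 (K(D, q) = (½)*(-702) = -351)
k(b) = -291 + b² + 469*b
Q(V) = 2*V
K(Z, -544)/221546 + Q(-362)/k(J(-16)) = -351/221546 + (2*(-362))/(-291 + (-16)² + 469*(-16)) = -351*1/221546 - 724/(-291 + 256 - 7504) = -27/17042 - 724/(-7539) = -27/17042 - 724*(-1/7539) = -27/17042 + 724/7539 = 12134855/128479638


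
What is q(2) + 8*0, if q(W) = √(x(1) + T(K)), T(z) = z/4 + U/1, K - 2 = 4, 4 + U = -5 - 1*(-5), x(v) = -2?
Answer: 3*I*√2/2 ≈ 2.1213*I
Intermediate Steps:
U = -4 (U = -4 + (-5 - 1*(-5)) = -4 + (-5 + 5) = -4 + 0 = -4)
K = 6 (K = 2 + 4 = 6)
T(z) = -4 + z/4 (T(z) = z/4 - 4/1 = z*(¼) - 4*1 = z/4 - 4 = -4 + z/4)
q(W) = 3*I*√2/2 (q(W) = √(-2 + (-4 + (¼)*6)) = √(-2 + (-4 + 3/2)) = √(-2 - 5/2) = √(-9/2) = 3*I*√2/2)
q(2) + 8*0 = 3*I*√2/2 + 8*0 = 3*I*√2/2 + 0 = 3*I*√2/2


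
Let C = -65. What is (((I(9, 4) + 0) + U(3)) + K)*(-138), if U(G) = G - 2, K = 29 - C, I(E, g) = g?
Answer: -13662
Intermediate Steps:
K = 94 (K = 29 - 1*(-65) = 29 + 65 = 94)
U(G) = -2 + G
(((I(9, 4) + 0) + U(3)) + K)*(-138) = (((4 + 0) + (-2 + 3)) + 94)*(-138) = ((4 + 1) + 94)*(-138) = (5 + 94)*(-138) = 99*(-138) = -13662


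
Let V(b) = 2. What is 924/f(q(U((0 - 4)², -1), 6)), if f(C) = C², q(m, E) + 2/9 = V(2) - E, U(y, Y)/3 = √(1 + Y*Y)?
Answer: 18711/361 ≈ 51.831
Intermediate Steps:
U(y, Y) = 3*√(1 + Y²) (U(y, Y) = 3*√(1 + Y*Y) = 3*√(1 + Y²))
q(m, E) = 16/9 - E (q(m, E) = -2/9 + (2 - E) = 16/9 - E)
924/f(q(U((0 - 4)², -1), 6)) = 924/((16/9 - 1*6)²) = 924/((16/9 - 6)²) = 924/((-38/9)²) = 924/(1444/81) = 924*(81/1444) = 18711/361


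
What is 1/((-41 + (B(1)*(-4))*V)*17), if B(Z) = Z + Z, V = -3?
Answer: -1/289 ≈ -0.0034602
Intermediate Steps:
B(Z) = 2*Z
1/((-41 + (B(1)*(-4))*V)*17) = 1/((-41 + ((2*1)*(-4))*(-3))*17) = 1/((-41 + (2*(-4))*(-3))*17) = 1/((-41 - 8*(-3))*17) = 1/((-41 + 24)*17) = 1/(-17*17) = 1/(-289) = -1/289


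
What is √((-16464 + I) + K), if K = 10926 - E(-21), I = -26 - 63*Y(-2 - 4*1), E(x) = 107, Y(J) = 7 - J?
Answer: I*√6490 ≈ 80.561*I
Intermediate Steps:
I = -845 (I = -26 - 63*(7 - (-2 - 4*1)) = -26 - 63*(7 - (-2 - 4)) = -26 - 63*(7 - 1*(-6)) = -26 - 63*(7 + 6) = -26 - 63*13 = -26 - 819 = -845)
K = 10819 (K = 10926 - 1*107 = 10926 - 107 = 10819)
√((-16464 + I) + K) = √((-16464 - 845) + 10819) = √(-17309 + 10819) = √(-6490) = I*√6490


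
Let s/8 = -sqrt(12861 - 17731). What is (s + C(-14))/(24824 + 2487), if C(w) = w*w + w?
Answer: 182/27311 - 8*I*sqrt(4870)/27311 ≈ 0.006664 - 0.020442*I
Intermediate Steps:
s = -8*I*sqrt(4870) (s = 8*(-sqrt(12861 - 17731)) = 8*(-sqrt(-4870)) = 8*(-I*sqrt(4870)) = -8*I*sqrt(4870) ≈ -558.28*I)
C(w) = w + w**2 (C(w) = w**2 + w = w + w**2)
(s + C(-14))/(24824 + 2487) = (-8*I*sqrt(4870) - 14*(1 - 14))/(24824 + 2487) = (-8*I*sqrt(4870) - 14*(-13))/27311 = (-8*I*sqrt(4870) + 182)*(1/27311) = (182 - 8*I*sqrt(4870))*(1/27311) = 182/27311 - 8*I*sqrt(4870)/27311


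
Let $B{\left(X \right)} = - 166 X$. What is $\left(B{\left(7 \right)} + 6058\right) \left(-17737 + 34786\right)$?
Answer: $83471904$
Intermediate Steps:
$\left(B{\left(7 \right)} + 6058\right) \left(-17737 + 34786\right) = \left(\left(-166\right) 7 + 6058\right) \left(-17737 + 34786\right) = \left(-1162 + 6058\right) 17049 = 4896 \cdot 17049 = 83471904$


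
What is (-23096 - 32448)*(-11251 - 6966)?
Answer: 1011845048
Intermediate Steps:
(-23096 - 32448)*(-11251 - 6966) = -55544*(-18217) = 1011845048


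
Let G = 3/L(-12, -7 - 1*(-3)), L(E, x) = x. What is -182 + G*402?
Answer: -967/2 ≈ -483.50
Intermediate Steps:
G = -¾ (G = 3/(-7 - 1*(-3)) = 3/(-7 + 3) = 3/(-4) = 3*(-¼) = -¾ ≈ -0.75000)
-182 + G*402 = -182 - ¾*402 = -182 - 603/2 = -967/2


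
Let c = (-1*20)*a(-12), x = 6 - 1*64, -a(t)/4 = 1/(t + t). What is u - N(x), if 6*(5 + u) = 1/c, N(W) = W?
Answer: 1059/20 ≈ 52.950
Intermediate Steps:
a(t) = -2/t (a(t) = -4/(t + t) = -4*1/(2*t) = -2/t)
x = -58 (x = 6 - 64 = -58)
c = -10/3 (c = (-1*20)*(-2/(-12)) = -(-40)*(-1)/12 = -20*⅙ = -10/3 ≈ -3.3333)
u = -101/20 (u = -5 + 1/(6*(-10/3)) = -5 + (⅙)*(-3/10) = -5 - 1/20 = -101/20 ≈ -5.0500)
u - N(x) = -101/20 - 1*(-58) = -101/20 + 58 = 1059/20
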